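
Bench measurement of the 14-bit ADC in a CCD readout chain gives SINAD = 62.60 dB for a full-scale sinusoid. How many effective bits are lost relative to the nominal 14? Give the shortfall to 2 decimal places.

3.89 bits

N_eff = (62.60 − 1.76)/6.02 = 10.1063 bits.
14 − 10.1063 = 3.89 bits below nominal.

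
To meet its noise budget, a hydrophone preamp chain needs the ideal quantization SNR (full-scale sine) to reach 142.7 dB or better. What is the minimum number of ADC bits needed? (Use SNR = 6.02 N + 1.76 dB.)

6.02 N + 1.76 ≥ 142.7 gives N ≥ 23.412, so the minimum integer is 24.

24 bits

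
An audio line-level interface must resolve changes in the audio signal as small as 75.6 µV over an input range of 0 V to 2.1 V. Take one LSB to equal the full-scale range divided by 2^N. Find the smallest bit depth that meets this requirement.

15 bits

Span = 2.1 V.
Required number of levels: 2.1/75.6 µV = 27778; smallest N with 2^N ≥ that is 15.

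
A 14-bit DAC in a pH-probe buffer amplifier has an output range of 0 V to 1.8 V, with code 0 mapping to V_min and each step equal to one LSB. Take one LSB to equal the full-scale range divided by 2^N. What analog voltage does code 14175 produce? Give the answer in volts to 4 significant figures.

1.557 V

V_FS = 1.8 V. LSB = 1.8 V / 2^14.
V_out = V_min + code × LSB = 0 V + 14175 × 1.8 V / 16384
      = 0 + 1.55731 = 1.55731 V.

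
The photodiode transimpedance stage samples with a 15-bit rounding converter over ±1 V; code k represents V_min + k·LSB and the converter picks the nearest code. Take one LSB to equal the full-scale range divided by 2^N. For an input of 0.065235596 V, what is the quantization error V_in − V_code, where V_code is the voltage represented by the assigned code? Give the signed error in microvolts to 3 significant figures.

Full-scale range = 1 V − (-1 V) = 2 V. LSB = 2 V / 2^15 ≈ 61.04 µV.
Position in LSBs: (0.065235596 − (-1)) × 32768/2 = 17452.8200; rounding gives k = 17453.
V_code = V_min + k × range/2^15 = -1 + 17453 × 2/32768 = 0.065246582031 V.
V_in − V_code = 0.065235596 − (0.065246582031) = −11.0 µV.

−11.0 µV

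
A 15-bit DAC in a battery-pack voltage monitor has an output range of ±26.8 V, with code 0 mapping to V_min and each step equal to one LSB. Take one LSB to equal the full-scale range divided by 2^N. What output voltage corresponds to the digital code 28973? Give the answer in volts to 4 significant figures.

Span: 26.8 V − (-26.8 V) = 53.6 V. LSB = 53.6 V / 2^15.
Output = V_min + (28973/32768) × range = -26.8 + 0.884186 × 53.6 V
      = -26.8 V + 47.3924 V = 20.5924 V.

20.59 V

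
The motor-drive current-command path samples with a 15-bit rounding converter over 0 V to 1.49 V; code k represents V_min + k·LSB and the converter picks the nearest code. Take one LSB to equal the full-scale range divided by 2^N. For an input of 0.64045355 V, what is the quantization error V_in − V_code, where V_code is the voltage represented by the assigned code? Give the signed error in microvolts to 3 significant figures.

Span = 1.49 V. LSB = 1.49 V / 2^15 ≈ 45.47 µV.
(V_in − V_min)/LSB = (0.64045355 − (0)) × 32768/1.49 = 14084.8201 → nearest code k = 14085.
V_code = V_min + k × range/2^15 = 0 + 14085 × 1.49/32768 = 0.64046173096 V.
V_in − V_code = 0.64045355 − (0.64046173096) = −8.18 µV.

−8.18 µV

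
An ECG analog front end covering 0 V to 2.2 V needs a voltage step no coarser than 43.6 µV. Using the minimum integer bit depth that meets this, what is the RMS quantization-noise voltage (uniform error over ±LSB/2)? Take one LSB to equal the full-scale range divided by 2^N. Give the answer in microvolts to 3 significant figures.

9.69 µV

Full-scale range = 2.2 V.
Required number of levels: 2.2/43.6 µV = 50459; smallest N with 2^N ≥ that is 16.
LSB = 2.2 V / 2^16 = 33.569 µV.
RMS noise = LSB/√12 = 9.69 µV.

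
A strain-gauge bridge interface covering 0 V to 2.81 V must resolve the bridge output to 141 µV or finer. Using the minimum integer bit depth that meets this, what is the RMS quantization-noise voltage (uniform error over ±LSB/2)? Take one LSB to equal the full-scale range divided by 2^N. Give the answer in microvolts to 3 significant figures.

24.8 µV

Range is 2.81 V.
2.81 V / 141 µV = 19930. Since 2^14 = 16384 and 2^15 = 32768, N = 15.
LSB = 2.81 V ÷ 2^15 = 2.81/32768 V = 85.754 µV.
V_rms = LSB/√12 = 24.8 µV.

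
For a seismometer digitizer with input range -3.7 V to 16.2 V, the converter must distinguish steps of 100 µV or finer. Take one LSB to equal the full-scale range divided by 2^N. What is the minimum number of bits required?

Span: 16.2 V − (-3.7 V) = 19.9 V.
Required number of levels: 19.9/100 µV = 199000; smallest N with 2^N ≥ that is 18.

18 bits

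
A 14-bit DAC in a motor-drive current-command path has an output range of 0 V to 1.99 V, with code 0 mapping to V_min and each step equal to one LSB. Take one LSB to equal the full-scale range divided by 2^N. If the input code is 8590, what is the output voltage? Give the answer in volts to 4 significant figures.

Span = 1.99 V. LSB = 1.99 V / 2^14.
Output = V_min + (8590/16384) × range = 0 + 0.524292 × 1.99 V
      = 0 V + 1.04334 V = 1.04334 V.

1.043 V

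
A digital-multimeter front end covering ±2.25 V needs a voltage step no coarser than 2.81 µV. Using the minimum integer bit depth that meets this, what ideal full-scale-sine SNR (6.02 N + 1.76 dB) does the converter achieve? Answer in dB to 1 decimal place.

128.2 dB

The full-scale span is 2.25 − (-2.25) = 4.5 V.
Levels needed ≥ 4.5/2.81 µV = 1.601e6. 2^21 = 2097152 suffices, so N_min = 21.
Ideal SNR at N = 21: 6.02·21 + 1.76 = 128.2 dB.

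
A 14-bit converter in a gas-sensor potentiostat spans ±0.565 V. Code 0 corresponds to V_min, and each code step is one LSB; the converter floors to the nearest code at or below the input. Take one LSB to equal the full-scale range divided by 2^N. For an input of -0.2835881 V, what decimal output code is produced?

4080

The full-scale span is 0.565 − (-0.565) = 1.13 V. LSB = 1.13 V / 2^14 ≈ 68.97 µV.
V_in − V_min = -0.2835881 − (-0.565) = 0.2814119 V.
Divide by LSB: 0.2814119 × 16384/1.13 = 4080.2235.
Truncating gives code 4080.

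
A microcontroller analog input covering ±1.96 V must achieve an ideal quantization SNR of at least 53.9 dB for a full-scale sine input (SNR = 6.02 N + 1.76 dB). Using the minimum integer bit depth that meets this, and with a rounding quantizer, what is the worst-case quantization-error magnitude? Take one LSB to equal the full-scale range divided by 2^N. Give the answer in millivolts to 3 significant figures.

Full-scale range = 1.96 V − (-1.96 V) = 3.92 V.
6.02 N + 1.76 ≥ 53.9 gives N ≥ 8.661, so the minimum integer is 9.
One LSB is 3.92 V / 512 = 7.6563 mV.
Half an LSB is 3.83 mV.

3.83 mV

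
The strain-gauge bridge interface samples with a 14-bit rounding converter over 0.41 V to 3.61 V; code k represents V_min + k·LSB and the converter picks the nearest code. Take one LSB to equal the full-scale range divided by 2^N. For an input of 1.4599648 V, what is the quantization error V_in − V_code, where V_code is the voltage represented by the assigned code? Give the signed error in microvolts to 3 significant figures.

−35.2 µV

Span: 3.61 V − (0.41 V) = 3.2 V. LSB = 3.2 V / 2^14 ≈ 195.3 µV.
(1.4599648 − (0.41)) / LSB = 1.0499648 × 16384/3.2 = 5375.8198. Nearest integer: k = 5376.
Reconstructed level: 0.41 + 5376 × 3.2/16384 V = 1.4600000000 V.
e = 1.4599648 − (1.4600000000) = −35.2 µV.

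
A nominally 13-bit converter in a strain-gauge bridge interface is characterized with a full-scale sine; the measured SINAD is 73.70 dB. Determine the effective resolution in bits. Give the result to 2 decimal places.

ENOB = (73.70 − 1.76)/6.02 = 11.9502 bits.

11.95 bits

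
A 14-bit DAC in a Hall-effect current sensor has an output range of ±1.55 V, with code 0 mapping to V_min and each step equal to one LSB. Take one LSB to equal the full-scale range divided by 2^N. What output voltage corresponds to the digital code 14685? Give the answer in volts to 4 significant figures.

Range = 1.55 − (-1.55) = 3.1 V. LSB = 3.1 V / 2^14.
V_out = V_min + code × LSB = -1.55 V + 14685 × 3.1 V / 16384
      = -1.55 + 2.77853 = 1.22853 V.

1.229 V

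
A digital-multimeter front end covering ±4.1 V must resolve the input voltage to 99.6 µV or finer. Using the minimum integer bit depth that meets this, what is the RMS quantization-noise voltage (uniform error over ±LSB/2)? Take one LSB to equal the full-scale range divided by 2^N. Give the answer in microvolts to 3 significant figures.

Full-scale range = 4.1 V − (-4.1 V) = 8.2 V.
Need 2^N ≥ 8.2 V / 99.6 µV = 82330 → N_min = 17.
Step size = 8.2/131072 V = 62.561 µV.
σ_q = LSB/√12 = 62.561 µV/3.4641 = 18.1 µV.

18.1 µV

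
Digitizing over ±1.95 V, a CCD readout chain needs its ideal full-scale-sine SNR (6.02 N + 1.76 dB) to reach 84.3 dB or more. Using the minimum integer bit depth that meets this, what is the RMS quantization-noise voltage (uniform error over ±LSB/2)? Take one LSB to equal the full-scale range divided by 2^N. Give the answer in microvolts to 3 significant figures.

Range = 1.95 − (-1.95) = 3.9 V.
Solving 6.02 N ≥ 84.3 − 1.76: N ≥ 13.711. Round up → N = 14.
LSB = 3.9 V / 2^14 = 238.04 µV.
V_rms = LSB/√12 = 68.7 µV.

68.7 µV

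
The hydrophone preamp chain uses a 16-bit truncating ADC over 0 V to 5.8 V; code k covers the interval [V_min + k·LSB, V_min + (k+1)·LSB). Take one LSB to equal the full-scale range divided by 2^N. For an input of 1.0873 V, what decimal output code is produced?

Full-scale range = 5.8 V. LSB = 5.8 V / 2^16 ≈ 88.50 µV.
code = ⌊(V_in − V_min)/LSB⌋ = ⌊(V_in − V_min) × 2^16 / range⌋
     = ⌊(1.0873 − (0)) × 65536 / 5.8⌋ = ⌊1.0873 × 65536/5.8⌋
     = ⌊12285.740⌋ = 12285.

12285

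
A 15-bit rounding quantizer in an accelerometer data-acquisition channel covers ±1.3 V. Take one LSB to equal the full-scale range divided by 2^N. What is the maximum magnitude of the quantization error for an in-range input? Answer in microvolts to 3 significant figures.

39.7 µV

Span: 1.3 V − (-1.3 V) = 2.6 V.
LSB = 2.6 V ÷ 2^15 = 2.6/32768 V = 79.346 µV.
Worst-case error for round-to-nearest is half an LSB: 39.7 µV.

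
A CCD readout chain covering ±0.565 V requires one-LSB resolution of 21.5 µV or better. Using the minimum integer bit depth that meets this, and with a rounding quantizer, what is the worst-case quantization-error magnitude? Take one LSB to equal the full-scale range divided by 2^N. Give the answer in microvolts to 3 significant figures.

8.62 µV

Span: 0.565 V − (-0.565 V) = 1.13 V.
Required number of levels: 1.13/21.5 µV = 52558; smallest N with 2^N ≥ that is 16.
Step size = 1.13/65536 V = 17.242 µV.
Max error for round-to-nearest is LSB/2 = 8.62 µV.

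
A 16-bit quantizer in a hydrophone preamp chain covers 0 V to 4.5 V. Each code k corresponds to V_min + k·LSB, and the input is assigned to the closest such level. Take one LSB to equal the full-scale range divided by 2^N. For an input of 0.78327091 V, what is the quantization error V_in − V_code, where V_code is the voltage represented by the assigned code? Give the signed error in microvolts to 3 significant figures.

+14.4 µV

V_FS = 4.5 V. LSB = 4.5 V / 2^16 ≈ 68.66 µV.
(0.78327091 − (0)) / LSB = 0.78327091 × 65536/4.5 = 11407.2094. Nearest integer: k = 11407.
V_code = 0 + (11407/65536) × 4.5 = 0.78325653076 V.
e = 0.78327091 − (0.78325653076) = +14.4 µV.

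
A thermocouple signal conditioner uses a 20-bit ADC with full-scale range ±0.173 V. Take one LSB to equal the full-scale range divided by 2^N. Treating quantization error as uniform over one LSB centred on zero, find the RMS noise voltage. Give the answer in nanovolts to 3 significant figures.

Full-scale range = 0.173 V − (-0.173 V) = 0.346 V.
One LSB is 0.346 V / 1048576 = 329.97 nV.
σ_q = LSB/√12 = 329.97 nV/3.4641 = 95.3 nV.

95.3 nV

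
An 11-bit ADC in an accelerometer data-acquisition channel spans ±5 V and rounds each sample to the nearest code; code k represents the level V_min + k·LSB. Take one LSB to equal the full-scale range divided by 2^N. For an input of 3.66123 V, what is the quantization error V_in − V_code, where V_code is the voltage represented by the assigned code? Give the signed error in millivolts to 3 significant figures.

−0.879 mV

Span: 5 V − (-5 V) = 10 V. LSB = 10 V / 2^11 ≈ 4.883 mV.
(V_in − V_min)/LSB = (3.66123 − (-5)) × 2048/10 = 1773.8199 → nearest code k = 1774.
V_code = -5 + (1774/2048) × 10 = 3.662109375 V.
e = 3.66123 − (3.662109375) = −0.879 mV.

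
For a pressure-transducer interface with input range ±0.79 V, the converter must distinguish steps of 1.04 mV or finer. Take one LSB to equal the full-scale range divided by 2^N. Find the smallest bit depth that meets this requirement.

11 bits

Full-scale range = 0.79 V − (-0.79 V) = 1.58 V.
1.58 V / 1.04 mV = 1519. Since 2^10 = 1024 and 2^11 = 2048, N = 11.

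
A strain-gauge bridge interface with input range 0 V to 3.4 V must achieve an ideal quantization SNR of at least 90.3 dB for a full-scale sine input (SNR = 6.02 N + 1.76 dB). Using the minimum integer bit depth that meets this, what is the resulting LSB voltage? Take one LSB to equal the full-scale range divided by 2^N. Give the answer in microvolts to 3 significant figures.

Full-scale range = 3.4 V.
N ≥ (90.3 − 1.76)/6.02 = 14.708 → N_min = 15.
Step size = 3.4/32768 V = 104 µV.

104 µV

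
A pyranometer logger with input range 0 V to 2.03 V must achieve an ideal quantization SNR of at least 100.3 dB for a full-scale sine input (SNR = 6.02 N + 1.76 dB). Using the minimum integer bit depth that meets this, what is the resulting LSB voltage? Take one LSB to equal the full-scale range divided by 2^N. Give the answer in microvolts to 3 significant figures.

Span = 2.03 V.
6.02 N + 1.76 ≥ 100.3 gives N ≥ 16.369, so the minimum integer is 17.
LSB = 2.03 V / 2^17 = 15.5 µV.

15.5 µV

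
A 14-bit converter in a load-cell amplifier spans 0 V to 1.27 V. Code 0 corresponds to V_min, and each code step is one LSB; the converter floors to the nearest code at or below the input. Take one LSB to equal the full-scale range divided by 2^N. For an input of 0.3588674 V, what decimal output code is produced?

4629

Span = 1.27 V. LSB = 1.27 V / 2^14 ≈ 77.51 µV.
(V_in − V_min) × 2^14/range = (0.3588674 − (0)) × 16384/1.27 = 4629.672.
Floor → code = 4629.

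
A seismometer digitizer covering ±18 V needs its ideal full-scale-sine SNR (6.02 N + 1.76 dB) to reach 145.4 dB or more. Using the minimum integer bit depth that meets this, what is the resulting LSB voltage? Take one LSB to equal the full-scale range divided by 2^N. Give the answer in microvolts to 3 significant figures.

2.15 µV

Range = 18 − (-18) = 36 V.
6.02 N + 1.76 ≥ 145.4 gives N ≥ 23.860, so the minimum integer is 24.
One LSB is 36 V / 16777216 = 2.15 µV.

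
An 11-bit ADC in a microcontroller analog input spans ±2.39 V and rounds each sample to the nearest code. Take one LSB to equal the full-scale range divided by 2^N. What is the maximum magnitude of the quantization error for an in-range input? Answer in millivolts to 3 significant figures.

1.17 mV

Span: 2.39 V − (-2.39 V) = 4.78 V.
LSB = 4.78 V ÷ 2^11 = 4.78/2048 V = 2.3340 mV.
Worst-case error for round-to-nearest is half an LSB: 1.17 mV.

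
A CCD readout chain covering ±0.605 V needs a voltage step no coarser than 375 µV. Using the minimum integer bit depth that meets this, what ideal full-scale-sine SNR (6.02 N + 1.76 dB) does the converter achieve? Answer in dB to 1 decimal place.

74.0 dB

Full-scale range = 0.605 V − (-0.605 V) = 1.21 V.
1.21 V / 375 µV = 3227. Since 2^11 = 2048 and 2^12 = 4096, N = 12.
Ideal SNR at N = 12: 6.02·12 + 1.76 = 74.0 dB.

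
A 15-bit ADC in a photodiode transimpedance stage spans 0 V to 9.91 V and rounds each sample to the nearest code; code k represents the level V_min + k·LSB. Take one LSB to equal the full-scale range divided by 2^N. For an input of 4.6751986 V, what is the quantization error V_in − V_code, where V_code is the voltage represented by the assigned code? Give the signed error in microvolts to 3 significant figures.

−54.4 µV

Range is 9.91 V. LSB = 9.91 V / 2^15 ≈ 302.4 µV.
(4.6751986 − (0)) / LSB = 4.6751986 × 32768/9.91 = 15458.8202. Nearest integer: k = 15459.
V_code = V_min + k × range/2^15 = 0 + 15459 × 9.91/32768 = 4.6752529907 V.
e = 4.6751986 − (4.6752529907) = −54.4 µV.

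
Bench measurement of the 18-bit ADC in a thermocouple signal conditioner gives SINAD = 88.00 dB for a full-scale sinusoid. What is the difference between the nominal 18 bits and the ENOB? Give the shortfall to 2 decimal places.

N_eff = (88.00 − 1.76)/6.02 = 14.3256 bits.
Lost resolution: 18 − 14.3256 = 3.6744 bits.

3.67 bits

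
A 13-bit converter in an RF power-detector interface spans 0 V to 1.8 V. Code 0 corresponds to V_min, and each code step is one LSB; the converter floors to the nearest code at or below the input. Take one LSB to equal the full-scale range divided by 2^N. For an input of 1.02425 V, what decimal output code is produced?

Full-scale range = 1.8 V. LSB = 1.8 V / 2^13 ≈ 219.7 µV.
(V_in − V_min) × 2^13/range = (1.02425 − (0)) × 8192/1.8 = 4661.476.
Floor → code = 4661.

4661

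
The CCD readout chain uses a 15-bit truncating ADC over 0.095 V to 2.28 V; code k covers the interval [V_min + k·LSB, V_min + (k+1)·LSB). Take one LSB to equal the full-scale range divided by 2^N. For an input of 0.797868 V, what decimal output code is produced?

10540

Range = 2.28 − (0.095) = 2.185 V. LSB = 2.185 V / 2^15 ≈ 66.68 µV.
(V_in − V_min) × 2^15/range = (0.797868 − (0.095)) × 32768/2.185 = 10540.768.
Floor → code = 10540.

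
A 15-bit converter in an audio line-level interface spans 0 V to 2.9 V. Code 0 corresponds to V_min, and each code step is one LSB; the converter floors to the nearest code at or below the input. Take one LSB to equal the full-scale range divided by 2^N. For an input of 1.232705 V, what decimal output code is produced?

13928

Full-scale range = 2.9 V. LSB = 2.9 V / 2^15 ≈ 88.50 µV.
code = ⌊(V_in − V_min)/LSB⌋ = ⌊(V_in − V_min) × 2^15 / range⌋
     = ⌊(1.232705 − (0)) × 32768 / 2.9⌋ = ⌊1.232705 × 32768/2.9⌋
     = ⌊13928.716⌋ = 13928.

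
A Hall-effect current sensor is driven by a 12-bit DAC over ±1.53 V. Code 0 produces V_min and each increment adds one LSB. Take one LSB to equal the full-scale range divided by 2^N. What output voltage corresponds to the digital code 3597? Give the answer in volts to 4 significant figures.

1.157 V

Range = 1.53 − (-1.53) = 3.06 V. LSB = 3.06 V / 2^12.
V_out = V_min + code × LSB = -1.53 V + 3597 × 3.06 V / 4096
      = -1.53 V + 2.68721 V = 1.15721 V.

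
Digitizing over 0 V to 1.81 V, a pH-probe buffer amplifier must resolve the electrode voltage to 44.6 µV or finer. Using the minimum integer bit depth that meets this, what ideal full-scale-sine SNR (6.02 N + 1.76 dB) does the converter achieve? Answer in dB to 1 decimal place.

98.1 dB

Full-scale range = 1.81 V.
Required number of levels: 1.81/44.6 µV = 40583; smallest N with 2^N ≥ that is 16.
Ideal SNR at N = 16: 6.02·16 + 1.76 = 98.1 dB.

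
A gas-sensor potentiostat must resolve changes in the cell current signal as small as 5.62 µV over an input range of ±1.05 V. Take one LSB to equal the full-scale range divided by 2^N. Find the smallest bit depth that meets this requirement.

Range = 1.05 − (-1.05) = 2.1 V.
2.1 V / 5.62 µV = 373700. Since 2^18 = 262144 and 2^19 = 524288, N = 19.

19 bits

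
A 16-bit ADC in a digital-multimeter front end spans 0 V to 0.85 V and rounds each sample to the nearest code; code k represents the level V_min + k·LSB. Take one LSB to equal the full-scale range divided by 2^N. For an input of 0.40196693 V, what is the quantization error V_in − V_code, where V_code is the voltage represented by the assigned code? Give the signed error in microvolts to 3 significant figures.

+1.60 µV

Full-scale range = 0.85 V. LSB = 0.85 V / 2^16 ≈ 12.97 µV.
(V_in − V_min)/LSB = (0.40196693 − (0)) × 65536/0.85 = 30992.1232 → nearest code k = 30992.
V_code = V_min + k × range/2^16 = 0 + 30992 × 0.85/65536 = 0.40196533203 V.
Error = V_in − V_code = 0.40196693 − (0.40196533203) = +1.60 µV.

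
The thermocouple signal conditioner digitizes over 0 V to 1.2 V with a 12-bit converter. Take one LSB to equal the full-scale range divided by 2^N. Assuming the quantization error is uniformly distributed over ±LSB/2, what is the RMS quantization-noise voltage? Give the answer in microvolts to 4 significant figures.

Span = 1.2 V.
LSB = 1.2 V ÷ 2^12 = 1.2/4096 V = 292.969 µV.
σ_q = LSB/√12 = 292.969 µV/3.4641 = 84.57 µV.

84.57 µV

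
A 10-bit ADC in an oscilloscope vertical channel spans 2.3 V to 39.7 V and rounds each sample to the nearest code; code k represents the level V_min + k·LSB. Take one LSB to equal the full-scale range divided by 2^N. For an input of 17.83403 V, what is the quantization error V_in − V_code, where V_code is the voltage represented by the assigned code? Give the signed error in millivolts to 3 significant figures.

Full-scale range = 39.7 V − (2.3 V) = 37.4 V. LSB = 37.4 V / 2^10 ≈ 36.52 mV.
(V_in − V_min)/LSB = (17.83403 − (2.3)) × 1024/37.4 = 425.3168 → nearest code k = 425.
Reconstructed level: 2.3 + 425 × 37.4/1024 V = 17.82246094 V.
e = 17.83403 − (17.82246094) = +11.6 mV.

+11.6 mV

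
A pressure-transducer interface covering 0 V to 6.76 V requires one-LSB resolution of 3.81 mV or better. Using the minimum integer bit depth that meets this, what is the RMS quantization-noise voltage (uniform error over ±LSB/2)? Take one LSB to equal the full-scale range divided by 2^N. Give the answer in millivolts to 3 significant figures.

0.953 mV

V_FS = 6.76 V.
Required number of levels: 6.76/3.81 mV = 1774.3; smallest N with 2^N ≥ that is 11.
LSB = 6.76 V ÷ 2^11 = 6.76/2048 V = 3.3008 mV.
V_rms = LSB/√12 = 0.953 mV.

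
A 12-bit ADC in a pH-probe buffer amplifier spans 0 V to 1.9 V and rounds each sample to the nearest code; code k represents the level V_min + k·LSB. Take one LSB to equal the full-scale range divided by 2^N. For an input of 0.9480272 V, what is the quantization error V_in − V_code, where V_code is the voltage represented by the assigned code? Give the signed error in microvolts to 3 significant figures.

Full-scale range = 1.9 V. LSB = 1.9 V / 2^12 ≈ 463.9 µV.
(V_in − V_min)/LSB = (0.9480272 − (0)) × 4096/1.9 = 2043.7471 → nearest code k = 2044.
V_code = V_min + k × range/2^12 = 0 + 2044 × 1.9/4096 = 0.9481445313 V.
Error = V_in − V_code = 0.9480272 − (0.9481445313) = −117 µV.

−117 µV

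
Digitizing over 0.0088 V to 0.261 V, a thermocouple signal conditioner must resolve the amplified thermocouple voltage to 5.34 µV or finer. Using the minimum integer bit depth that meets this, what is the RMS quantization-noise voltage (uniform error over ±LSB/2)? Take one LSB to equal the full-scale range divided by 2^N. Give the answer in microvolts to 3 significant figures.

1.11 µV

Full-scale range = 0.261 V − (0.0088 V) = 0.2522 V.
Levels needed ≥ 0.2522/5.34 µV = 47230. 2^16 = 65536 suffices, so N_min = 16.
Step size = 0.2522/65536 V = 3.8483 µV.
V_rms = LSB/√12 = 1.11 µV.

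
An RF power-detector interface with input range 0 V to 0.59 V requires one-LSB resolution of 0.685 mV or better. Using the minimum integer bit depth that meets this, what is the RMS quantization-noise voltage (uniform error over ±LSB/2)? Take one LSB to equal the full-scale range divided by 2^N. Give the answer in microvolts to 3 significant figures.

V_FS = 0.59 V.
Need 2^N ≥ 0.59 V / 0.685 mV = 861.3 → N_min = 10.
Step size = 0.59/1024 V = 0.57617 mV.
σ_q = LSB/√12 = 0.57617 mV/3.4641 = 166 µV.

166 µV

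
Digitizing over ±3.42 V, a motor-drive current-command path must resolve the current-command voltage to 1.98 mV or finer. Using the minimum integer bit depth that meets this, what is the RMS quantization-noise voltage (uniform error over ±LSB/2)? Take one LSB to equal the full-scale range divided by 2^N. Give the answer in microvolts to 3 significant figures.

482 µV

Range = 3.42 − (-3.42) = 6.84 V.
Need 2^N ≥ 6.84 V / 1.98 mV = 3455 → N_min = 12.
One LSB is 6.84 V / 4096 = 1.6699 mV.
RMS noise = LSB/√12 = 482 µV.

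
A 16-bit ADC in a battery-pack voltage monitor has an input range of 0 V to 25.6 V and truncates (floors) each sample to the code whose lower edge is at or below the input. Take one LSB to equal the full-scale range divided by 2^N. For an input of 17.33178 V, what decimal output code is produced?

44369

Span = 25.6 V. LSB = 25.6 V / 2^16 ≈ 390.6 µV.
V_in − V_min = 17.33178 − (0) = 17.33178 V.
Divide by LSB: 17.33178 × 65536/25.6 = 44369.3568.
Truncating gives code 44369.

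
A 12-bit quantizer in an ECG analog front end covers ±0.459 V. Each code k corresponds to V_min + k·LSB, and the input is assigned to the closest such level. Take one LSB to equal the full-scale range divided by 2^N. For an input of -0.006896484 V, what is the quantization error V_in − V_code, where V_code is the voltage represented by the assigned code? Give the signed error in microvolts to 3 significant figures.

+51.3 µV

Span: 0.459 V − (-0.459 V) = 0.918 V. LSB = 0.918 V / 2^12 ≈ 224.1 µV.
(-0.006896484 − (-0.459)) / LSB = 0.452103516 × 4096/0.918 = 2017.2288. Nearest integer: k = 2017.
V_code = V_min + k × range/2^12 = -0.459 + 2017 × 0.918/4096 = -0.006947753906 V.
e = -0.006896484 − (-0.006947753906) = +51.3 µV.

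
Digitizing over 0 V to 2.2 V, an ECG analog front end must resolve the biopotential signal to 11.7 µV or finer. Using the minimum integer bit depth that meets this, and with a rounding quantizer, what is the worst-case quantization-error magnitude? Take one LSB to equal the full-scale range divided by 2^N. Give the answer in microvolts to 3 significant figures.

4.20 µV

V_FS = 2.2 V.
Levels needed ≥ 2.2/11.7 µV = 188000. 2^18 = 262144 suffices, so N_min = 18.
LSB = 2.2 V ÷ 2^18 = 2.2/262144 V = 8.3923 µV.
Half an LSB is 4.20 µV.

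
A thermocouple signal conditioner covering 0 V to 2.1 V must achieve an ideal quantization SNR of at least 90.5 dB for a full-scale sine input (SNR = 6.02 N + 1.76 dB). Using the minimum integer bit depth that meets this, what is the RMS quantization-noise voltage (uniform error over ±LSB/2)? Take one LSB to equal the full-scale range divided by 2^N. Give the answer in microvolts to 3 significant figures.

V_FS = 2.1 V.
N ≥ (90.5 − 1.76)/6.02 = 14.741 → N_min = 15.
Step size = 2.1/32768 V = 64.087 µV.
V_rms = LSB/√12 = 18.5 µV.

18.5 µV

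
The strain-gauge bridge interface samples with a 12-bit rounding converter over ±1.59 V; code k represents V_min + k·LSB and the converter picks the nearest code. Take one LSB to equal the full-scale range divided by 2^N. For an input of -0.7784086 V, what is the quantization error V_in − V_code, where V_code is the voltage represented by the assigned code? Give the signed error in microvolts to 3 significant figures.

+288 µV

Range = 1.59 − (-1.59) = 3.18 V. LSB = 3.18 V / 2^12 ≈ 0.7764 mV.
Position in LSBs: (-0.7784086 − (-1.59)) × 4096/3.18 = 1045.3706; rounding gives k = 1045.
V_code = -1.59 + (1045/4096) × 3.18 = -0.7786962891 V.
e = -0.7784086 − (-0.7786962891) = +288 µV.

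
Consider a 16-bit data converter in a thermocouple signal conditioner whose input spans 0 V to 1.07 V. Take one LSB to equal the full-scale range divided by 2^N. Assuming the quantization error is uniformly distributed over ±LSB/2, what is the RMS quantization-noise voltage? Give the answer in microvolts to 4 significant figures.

Full-scale range = 1.07 V.
LSB = 1.07 V ÷ 2^16 = 1.07/65536 V = 16.3269 µV.
σ_q = LSB/√12 = 16.3269 µV/3.4641 = 4.713 µV.

4.713 µV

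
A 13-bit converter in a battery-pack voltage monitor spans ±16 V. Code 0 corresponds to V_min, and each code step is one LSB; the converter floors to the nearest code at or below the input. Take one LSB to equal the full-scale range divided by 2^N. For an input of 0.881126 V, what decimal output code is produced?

4321

Full-scale range = 16 V − (-16 V) = 32 V. LSB = 32 V / 2^13 ≈ 3.906 mV.
V_in − V_min = 0.881126 − (-16) = 16.881126 V.
Divide by LSB: 16.881126 × 8192/32 = 4321.5683.
Truncating gives code 4321.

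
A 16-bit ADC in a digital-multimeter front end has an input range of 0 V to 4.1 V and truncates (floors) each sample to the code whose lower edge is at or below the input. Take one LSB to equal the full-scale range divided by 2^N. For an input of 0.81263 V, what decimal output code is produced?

12989

Span = 4.1 V. LSB = 4.1 V / 2^16 ≈ 62.56 µV.
V_in − V_min = 0.81263 − (0) = 0.81263 V.
Divide by LSB: 0.81263 × 65536/4.1 = 12989.3950.
Truncating gives code 12989.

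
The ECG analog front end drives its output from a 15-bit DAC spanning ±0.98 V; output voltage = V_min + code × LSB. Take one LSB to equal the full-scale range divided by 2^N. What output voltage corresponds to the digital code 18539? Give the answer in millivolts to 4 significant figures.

Full-scale range = 0.98 V − (-0.98 V) = 1.96 V. LSB = 1.96 V / 2^15.
V_out = -0.98 + 18539 × (1.96/32768) V
      = -0.98 V + 1.10890 V = 0.128900 V.

128.9 mV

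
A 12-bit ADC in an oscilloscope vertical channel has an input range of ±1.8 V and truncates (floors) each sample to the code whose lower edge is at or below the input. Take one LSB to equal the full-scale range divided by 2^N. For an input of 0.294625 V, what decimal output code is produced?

2383

The full-scale span is 1.8 − (-1.8) = 3.6 V. LSB = 3.6 V / 2^12 ≈ 0.8789 mV.
code = ⌊(V_in − V_min)/LSB⌋ = ⌊(V_in − V_min) × 2^12 / range⌋
     = ⌊(0.294625 − (-1.8)) × 4096 / 3.6⌋ = ⌊2.094625 × 4096/3.6⌋
     = ⌊2383.218⌋ = 2383.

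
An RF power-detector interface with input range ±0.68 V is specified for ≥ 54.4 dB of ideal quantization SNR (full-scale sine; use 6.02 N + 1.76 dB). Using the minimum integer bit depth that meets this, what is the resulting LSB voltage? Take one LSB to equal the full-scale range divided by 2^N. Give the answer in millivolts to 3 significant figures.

Span: 0.68 V − (-0.68 V) = 1.36 V.
Solving 6.02 N ≥ 54.4 − 1.76: N ≥ 8.744. Round up → N = 9.
Step size = 1.36/512 V = 2.66 mV.

2.66 mV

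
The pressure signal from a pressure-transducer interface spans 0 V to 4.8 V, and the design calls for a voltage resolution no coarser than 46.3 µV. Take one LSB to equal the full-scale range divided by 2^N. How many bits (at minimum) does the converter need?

17 bits

Range is 4.8 V.
Levels needed ≥ 4.8/46.3 µV = 103700. 2^17 = 131072 suffices, so N_min = 17.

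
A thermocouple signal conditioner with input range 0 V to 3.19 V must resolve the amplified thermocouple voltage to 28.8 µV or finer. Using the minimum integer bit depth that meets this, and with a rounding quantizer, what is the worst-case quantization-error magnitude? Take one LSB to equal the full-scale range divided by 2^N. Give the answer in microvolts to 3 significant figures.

12.2 µV

Full-scale range = 3.19 V.
Levels needed ≥ 3.19/28.8 µV = 110800. 2^17 = 131072 suffices, so N_min = 17.
LSB = 3.19 V / 2^17 = 24.338 µV.
Max error for round-to-nearest is LSB/2 = 12.2 µV.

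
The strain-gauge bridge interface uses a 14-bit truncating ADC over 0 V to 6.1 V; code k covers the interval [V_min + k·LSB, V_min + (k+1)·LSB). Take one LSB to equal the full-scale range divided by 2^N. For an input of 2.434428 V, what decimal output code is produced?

V_FS = 6.1 V. LSB = 6.1 V / 2^14 ≈ 372.3 µV.
V_in − V_min = 2.434428 − (0) = 2.434428 V.
Divide by LSB: 2.434428 × 16384/6.1 = 6538.6342.
Truncating gives code 6538.

6538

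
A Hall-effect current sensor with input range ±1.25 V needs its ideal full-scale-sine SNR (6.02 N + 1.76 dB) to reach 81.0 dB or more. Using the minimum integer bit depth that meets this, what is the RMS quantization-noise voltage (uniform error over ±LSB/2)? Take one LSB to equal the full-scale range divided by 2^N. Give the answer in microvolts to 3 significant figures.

Range = 1.25 − (-1.25) = 2.5 V.
Solving 6.02 N ≥ 81.0 − 1.76: N ≥ 13.163. Round up → N = 14.
Step size = 2.5/16384 V = 152.59 µV.
RMS noise = LSB/√12 = 44.0 µV.

44.0 µV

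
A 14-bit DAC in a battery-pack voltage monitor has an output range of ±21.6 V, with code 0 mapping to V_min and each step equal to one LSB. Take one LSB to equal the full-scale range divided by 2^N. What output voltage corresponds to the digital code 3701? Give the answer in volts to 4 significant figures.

Span: 21.6 V − (-21.6 V) = 43.2 V. LSB = 43.2 V / 2^14.
V_out = -21.6 + 3701 × (43.2/16384) V
      = -21.6 + 9.75850 = -11.8415 V.

-11.84 V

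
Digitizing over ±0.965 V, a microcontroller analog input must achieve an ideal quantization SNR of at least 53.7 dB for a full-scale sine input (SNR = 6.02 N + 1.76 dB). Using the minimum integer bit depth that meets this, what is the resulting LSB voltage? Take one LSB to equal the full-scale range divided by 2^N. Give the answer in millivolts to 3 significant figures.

Full-scale range = 0.965 V − (-0.965 V) = 1.93 V.
Solving 6.02 N ≥ 53.7 − 1.76: N ≥ 8.628. Round up → N = 9.
LSB = 1.93 V ÷ 2^9 = 1.93/512 V = 3.77 mV.

3.77 mV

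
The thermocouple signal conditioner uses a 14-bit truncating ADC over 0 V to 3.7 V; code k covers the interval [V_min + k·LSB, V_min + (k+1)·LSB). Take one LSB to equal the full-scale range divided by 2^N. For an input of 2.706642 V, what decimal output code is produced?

11985

V_FS = 3.7 V. LSB = 3.7 V / 2^14 ≈ 225.8 µV.
V_in − V_min = 2.706642 − (0) = 2.706642 V.
Divide by LSB: 2.706642 × 16384/3.7 = 11985.3034.
Truncating gives code 11985.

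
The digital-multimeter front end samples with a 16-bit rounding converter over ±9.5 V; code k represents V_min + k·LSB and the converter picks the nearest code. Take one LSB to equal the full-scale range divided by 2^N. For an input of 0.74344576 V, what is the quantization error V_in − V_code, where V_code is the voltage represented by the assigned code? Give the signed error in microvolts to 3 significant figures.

+98.6 µV

The full-scale span is 9.5 − (-9.5) = 19 V. LSB = 19 V / 2^16 ≈ 289.9 µV.
(0.74344576 − (-9.5)) / LSB = 10.24344576 × 65536/19 = 35332.3401. Nearest integer: k = 35332.
V_code = -9.5 + (35332/65536) × 19 = 0.74334716797 V.
Error = V_in − V_code = 0.74344576 − (0.74334716797) = +98.6 µV.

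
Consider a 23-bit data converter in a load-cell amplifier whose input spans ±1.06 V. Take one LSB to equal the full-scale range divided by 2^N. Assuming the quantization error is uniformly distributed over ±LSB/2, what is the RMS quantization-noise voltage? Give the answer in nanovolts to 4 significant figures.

Span: 1.06 V − (-1.06 V) = 2.12 V.
LSB = 2.12 V ÷ 2^23 = 2.12/8388608 V = 252.724 nV.
For a uniform distribution on [−LSB/2, +LSB/2], V_rms = LSB/√12 = 252.724 nV/3.4641 = 72.96 nV.

72.96 nV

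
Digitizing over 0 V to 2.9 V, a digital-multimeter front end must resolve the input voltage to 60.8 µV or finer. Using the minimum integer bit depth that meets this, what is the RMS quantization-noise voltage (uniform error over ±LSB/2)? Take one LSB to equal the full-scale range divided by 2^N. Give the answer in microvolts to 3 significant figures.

12.8 µV

Full-scale range = 2.9 V.
Need 2^N ≥ 2.9 V / 60.8 µV = 47700 → N_min = 16.
Step size = 2.9/65536 V = 44.250 µV.
RMS noise = LSB/√12 = 12.8 µV.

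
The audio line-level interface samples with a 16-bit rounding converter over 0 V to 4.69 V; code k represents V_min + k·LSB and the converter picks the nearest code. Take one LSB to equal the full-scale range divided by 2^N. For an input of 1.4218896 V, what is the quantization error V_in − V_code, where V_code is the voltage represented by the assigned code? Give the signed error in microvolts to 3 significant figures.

−9.97 µV

Full-scale range = 4.69 V. LSB = 4.69 V / 2^16 ≈ 71.56 µV.
(1.4218896 − (0)) / LSB = 1.4218896 × 65536/4.69 = 19868.8607. Nearest integer: k = 19869.
Reconstructed level: 0 + 19869 × 4.69/65536 V = 1.4218995667 V.
Error = V_in − V_code = 1.4218896 − (1.4218995667) = −9.97 µV.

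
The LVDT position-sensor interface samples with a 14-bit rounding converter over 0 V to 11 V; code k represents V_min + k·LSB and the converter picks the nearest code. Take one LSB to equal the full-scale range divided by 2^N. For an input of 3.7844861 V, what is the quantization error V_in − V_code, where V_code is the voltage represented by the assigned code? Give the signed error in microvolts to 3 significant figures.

V_FS = 11 V. LSB = 11 V / 2^14 ≈ 0.6714 mV.
(3.7844861 − (0)) / LSB = 3.7844861 × 16384/11 = 5636.8200. Nearest integer: k = 5637.
V_code = 0 + (5637/16384) × 11 = 3.7846069336 V.
V_in − V_code = 3.7844861 − (3.7846069336) = −121 µV.

−121 µV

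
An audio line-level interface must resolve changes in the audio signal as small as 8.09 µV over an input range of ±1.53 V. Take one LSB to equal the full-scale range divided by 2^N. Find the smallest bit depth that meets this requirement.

Span: 1.53 V − (-1.53 V) = 3.06 V.
Levels needed ≥ 3.06/8.09 µV = 378200. 2^19 = 524288 suffices, so N_min = 19.

19 bits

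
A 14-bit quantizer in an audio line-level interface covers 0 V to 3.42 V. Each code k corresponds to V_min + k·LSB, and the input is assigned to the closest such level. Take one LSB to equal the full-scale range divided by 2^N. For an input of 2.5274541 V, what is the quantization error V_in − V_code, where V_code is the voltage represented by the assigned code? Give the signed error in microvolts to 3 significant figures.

Span = 3.42 V. LSB = 3.42 V / 2^14 ≈ 208.7 µV.
(2.5274541 − (0)) / LSB = 2.5274541 × 16384/3.42 = 12108.1310. Nearest integer: k = 12108.
V_code = V_min + k × range/2^14 = 0 + 12108 × 3.42/16384 = 2.5274267578 V.
Error = V_in − V_code = 2.5274541 − (2.5274267578) = +27.3 µV.

+27.3 µV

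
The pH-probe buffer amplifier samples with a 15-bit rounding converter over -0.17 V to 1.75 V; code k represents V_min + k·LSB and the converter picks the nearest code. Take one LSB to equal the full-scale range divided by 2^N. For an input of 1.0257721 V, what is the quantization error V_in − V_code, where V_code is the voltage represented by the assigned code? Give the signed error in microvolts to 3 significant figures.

−9.15 µV

Full-scale range = 1.75 V − (-0.17 V) = 1.92 V. LSB = 1.92 V / 2^15 ≈ 58.59 µV.
(V_in − V_min)/LSB = (1.0257721 − (-0.17)) × 32768/1.92 = 20407.8438 → nearest code k = 20408.
V_code = -0.17 + (20408/32768) × 1.92 = 1.0257812500 V.
Error = V_in − V_code = 1.0257721 − (1.0257812500) = −9.15 µV.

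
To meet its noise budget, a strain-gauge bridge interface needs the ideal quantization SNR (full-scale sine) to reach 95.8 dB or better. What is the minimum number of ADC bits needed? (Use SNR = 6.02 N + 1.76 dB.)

N ≥ (95.8 − 1.76)/6.02 = 15.621 → N_min = 16.

16 bits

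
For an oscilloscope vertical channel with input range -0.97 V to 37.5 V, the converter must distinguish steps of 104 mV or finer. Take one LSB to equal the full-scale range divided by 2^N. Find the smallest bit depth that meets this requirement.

9 bits

Full-scale range = 37.5 V − (-0.97 V) = 38.47 V.
Required number of levels: 38.47/104 mV = 369.90; smallest N with 2^N ≥ that is 9.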